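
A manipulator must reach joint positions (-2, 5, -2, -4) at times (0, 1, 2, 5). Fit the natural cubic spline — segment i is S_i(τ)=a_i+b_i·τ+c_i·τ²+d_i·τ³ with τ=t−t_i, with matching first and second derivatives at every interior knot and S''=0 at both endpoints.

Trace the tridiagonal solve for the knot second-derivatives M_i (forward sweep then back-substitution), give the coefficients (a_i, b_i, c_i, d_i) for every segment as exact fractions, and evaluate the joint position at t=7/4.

Δ: Δ0=7, Δ1=-7, Δ2=-2/3
row 1: diag=4, rhs=-84; c'=1/4, d'=-21
row 2: denom=8−1·1/4=31/4; d'=(38−1·-21)/(31/4)=236/31
back: M2=236/31
back: M1=-21−1/4·236/31=-710/31
M: M0=0, M1=-710/31, M2=236/31, M3=0
seg 0: a=-2, c=M0/2=0, d=(M1−M0)/(6·1)=-355/93, b=Δ0−h0·(2M0+M1)/6=1006/93
seg 1: a=5, c=M1/2=-355/31, d=(M2−M1)/(6·1)=473/93, b=Δ1−h1·(2M1+M2)/6=-59/93
seg 2: a=-2, c=M2/2=118/31, d=(M3−M2)/(6·3)=-118/279, b=Δ2−h2·(2M2+M3)/6=-770/93
t_q=7/4 → seg 1, τ=3/4; S=5+-59/93·τ+-355/31·τ²+473/93·τ³=453/1984

  seg 0: a=-2 b=1006/93 c=0 d=-355/93
  seg 1: a=5 b=-59/93 c=-355/31 d=473/93
  seg 2: a=-2 b=-770/93 c=118/31 d=-118/279
S(7/4) = 453/1984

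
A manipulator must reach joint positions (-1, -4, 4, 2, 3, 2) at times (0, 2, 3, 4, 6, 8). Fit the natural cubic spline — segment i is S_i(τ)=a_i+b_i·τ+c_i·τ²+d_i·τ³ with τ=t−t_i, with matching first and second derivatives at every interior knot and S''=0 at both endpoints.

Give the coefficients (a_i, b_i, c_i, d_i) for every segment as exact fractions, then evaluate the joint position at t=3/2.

  seg 0: a=-1 b=-2781/482 c=0 d=1029/964
  seg 1: a=-4 b=3393/482 c=3087/482 d=-1312/241
  seg 2: a=4 b=1695/482 c=-4785/482 d=1063/241
  seg 3: a=2 b=-1497/482 c=1593/482 d=-181/241
  seg 4: a=3 b=531/482 c=-579/482 d=193/964
S(3/2) = -46673/7712

Δ: Δ0=-3/2, Δ1=8, Δ2=-2, Δ3=1/2, Δ4=-1/2
row 1: diag=6, rhs=57; c'=1/6, d'=19/2
row 2: denom=4−1·1/6=23/6; d'=(-60−1·19/2)/(23/6)=-417/23
row 3: denom=6−1·6/23=132/23; d'=(15−1·-417/23)/(132/23)=127/22
row 4: denom=8−2·23/66=241/33; d'=(-6−2·127/22)/(241/33)=-579/241
back: M4=-579/241
back: M3=127/22−23/66·-579/241=1593/241
back: M2=-417/23−6/23·1593/241=-4785/241
back: M1=19/2−1/6·-4785/241=3087/241
M: M0=0, M1=3087/241, M2=-4785/241, M3=1593/241, M4=-579/241, M5=0
seg 0: a=-1, c=M0/2=0, d=(M1−M0)/(6·2)=1029/964, b=Δ0−h0·(2M0+M1)/6=-2781/482
seg 1: a=-4, c=M1/2=3087/482, d=(M2−M1)/(6·1)=-1312/241, b=Δ1−h1·(2M1+M2)/6=3393/482
seg 2: a=4, c=M2/2=-4785/482, d=(M3−M2)/(6·1)=1063/241, b=Δ2−h2·(2M2+M3)/6=1695/482
seg 3: a=2, c=M3/2=1593/482, d=(M4−M3)/(6·2)=-181/241, b=Δ3−h3·(2M3+M4)/6=-1497/482
seg 4: a=3, c=M4/2=-579/482, d=(M5−M4)/(6·2)=193/964, b=Δ4−h4·(2M4+M5)/6=531/482
t_q=3/2 → seg 0, τ=3/2; S=-1+-2781/482·τ+0·τ²+1029/964·τ³=-46673/7712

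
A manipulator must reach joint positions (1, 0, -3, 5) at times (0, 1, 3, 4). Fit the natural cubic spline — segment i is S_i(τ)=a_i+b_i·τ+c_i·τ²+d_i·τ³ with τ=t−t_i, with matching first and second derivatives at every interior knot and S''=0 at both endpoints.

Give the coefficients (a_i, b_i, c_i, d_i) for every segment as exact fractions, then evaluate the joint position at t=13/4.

  seg 0: a=1 b=-5/16 c=0 d=-11/16
  seg 1: a=0 b=-19/8 c=-33/16 d=5/4
  seg 2: a=-3 b=35/8 c=87/16 d=-29/16
S(13/4) = -1633/1024

Δ: Δ0=-1, Δ1=-3/2, Δ2=8
row 1: diag=6, rhs=-3; c'=1/3, d'=-1/2
row 2: denom=6−2·1/3=16/3; d'=(57−2·-1/2)/(16/3)=87/8
back: M2=87/8
back: M1=-1/2−1/3·87/8=-33/8
M: M0=0, M1=-33/8, M2=87/8, M3=0
seg 0: a=1, c=M0/2=0, d=(M1−M0)/(6·1)=-11/16, b=Δ0−h0·(2M0+M1)/6=-5/16
seg 1: a=0, c=M1/2=-33/16, d=(M2−M1)/(6·2)=5/4, b=Δ1−h1·(2M1+M2)/6=-19/8
seg 2: a=-3, c=M2/2=87/16, d=(M3−M2)/(6·1)=-29/16, b=Δ2−h2·(2M2+M3)/6=35/8
t_q=13/4 → seg 2, τ=1/4; S=-3+35/8·τ+87/16·τ²+-29/16·τ³=-1633/1024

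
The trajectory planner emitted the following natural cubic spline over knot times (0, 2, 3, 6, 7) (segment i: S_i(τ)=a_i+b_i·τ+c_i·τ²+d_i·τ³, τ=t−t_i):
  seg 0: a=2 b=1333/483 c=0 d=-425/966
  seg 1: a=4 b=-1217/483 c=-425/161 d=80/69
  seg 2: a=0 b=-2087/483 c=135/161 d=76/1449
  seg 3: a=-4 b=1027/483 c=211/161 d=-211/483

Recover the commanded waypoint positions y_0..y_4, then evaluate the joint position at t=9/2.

y_0=2 y_1=4 y_2=0 y_3=-4 y_4=-1
S(9/2) = -2845/644

y_0 = S_0(0) = a_0 = 2
y_1 = S_1(0) = a_1 = 4
y_2 = S_2(0) = a_2 = 0
y_3 = S_3(0) = a_3 = -4
y_4 = S_3(1) = -1
t_q=9/2 is in segment 2 (τ=3/2); S_2(τ)=-2845/644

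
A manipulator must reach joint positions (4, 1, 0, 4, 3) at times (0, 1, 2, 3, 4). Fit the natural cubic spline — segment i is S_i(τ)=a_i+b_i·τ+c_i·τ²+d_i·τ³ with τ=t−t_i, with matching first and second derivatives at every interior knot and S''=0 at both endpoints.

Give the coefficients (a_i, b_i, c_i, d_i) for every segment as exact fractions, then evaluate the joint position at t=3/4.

  seg 0: a=4 b=-173/56 c=0 d=5/56
  seg 1: a=1 b=-79/28 c=15/56 d=87/56
  seg 2: a=0 b=19/8 c=69/14 d=-185/56
  seg 3: a=4 b=65/28 c=-279/56 d=93/56
S(3/4) = 881/512

Δ: Δ0=-3, Δ1=-1, Δ2=4, Δ3=-1
row 1: diag=4, rhs=12; c'=1/4, d'=3
row 2: denom=4−1·1/4=15/4; d'=(30−1·3)/(15/4)=36/5
row 3: denom=4−1·4/15=56/15; d'=(-30−1·36/5)/(56/15)=-279/28
back: M3=-279/28
back: M2=36/5−4/15·-279/28=69/7
back: M1=3−1/4·69/7=15/28
M: M0=0, M1=15/28, M2=69/7, M3=-279/28, M4=0
seg 0: a=4, c=M0/2=0, d=(M1−M0)/(6·1)=5/56, b=Δ0−h0·(2M0+M1)/6=-173/56
seg 1: a=1, c=M1/2=15/56, d=(M2−M1)/(6·1)=87/56, b=Δ1−h1·(2M1+M2)/6=-79/28
seg 2: a=0, c=M2/2=69/14, d=(M3−M2)/(6·1)=-185/56, b=Δ2−h2·(2M2+M3)/6=19/8
seg 3: a=4, c=M3/2=-279/56, d=(M4−M3)/(6·1)=93/56, b=Δ3−h3·(2M3+M4)/6=65/28
t_q=3/4 → seg 0, τ=3/4; S=4+-173/56·τ+0·τ²+5/56·τ³=881/512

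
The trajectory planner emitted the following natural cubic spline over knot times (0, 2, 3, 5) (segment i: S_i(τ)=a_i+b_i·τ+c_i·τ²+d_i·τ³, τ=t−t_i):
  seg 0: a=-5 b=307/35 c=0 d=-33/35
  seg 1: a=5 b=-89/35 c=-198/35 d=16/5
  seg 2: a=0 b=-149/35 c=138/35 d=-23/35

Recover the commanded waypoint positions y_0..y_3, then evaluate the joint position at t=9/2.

y_0=-5 y_1=5 y_2=0 y_3=2
S(9/2) = 15/56

y_0 = S_0(0) = a_0 = -5
y_1 = S_1(0) = a_1 = 5
y_2 = S_2(0) = a_2 = 0
y_3 = S_2(2) = 2
t_q=9/2 is in segment 2 (τ=3/2); S_2(τ)=15/56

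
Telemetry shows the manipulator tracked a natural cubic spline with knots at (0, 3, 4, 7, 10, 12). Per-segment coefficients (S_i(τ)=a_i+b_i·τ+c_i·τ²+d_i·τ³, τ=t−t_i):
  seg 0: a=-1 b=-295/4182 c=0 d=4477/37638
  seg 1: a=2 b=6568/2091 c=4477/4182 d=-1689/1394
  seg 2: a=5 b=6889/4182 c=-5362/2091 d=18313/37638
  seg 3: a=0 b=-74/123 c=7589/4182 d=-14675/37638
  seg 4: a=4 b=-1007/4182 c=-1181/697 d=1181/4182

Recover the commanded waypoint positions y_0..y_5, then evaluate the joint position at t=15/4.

y_0 = S_0(0) = a_0 = -1
y_1 = S_1(0) = a_1 = 2
y_2 = S_2(0) = a_2 = 5
y_3 = S_3(0) = a_3 = 0
y_4 = S_4(0) = a_4 = 4
y_5 = S_4(2) = -1
t_q=15/4 is in segment 1 (τ=3/4); S_1(τ)=23337/5248

y_0=-1 y_1=2 y_2=5 y_3=0 y_4=4 y_5=-1
S(15/4) = 23337/5248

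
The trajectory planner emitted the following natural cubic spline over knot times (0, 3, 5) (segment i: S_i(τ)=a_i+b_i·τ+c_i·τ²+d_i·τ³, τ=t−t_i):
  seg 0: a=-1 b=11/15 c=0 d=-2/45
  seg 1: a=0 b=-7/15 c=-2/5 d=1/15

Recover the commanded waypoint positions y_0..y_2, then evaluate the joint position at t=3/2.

y_0 = S_0(0) = a_0 = -1
y_1 = S_1(0) = a_1 = 0
y_2 = S_1(2) = -2
t_q=3/2 is in segment 0 (τ=3/2); S_0(τ)=-1/20

y_0=-1 y_1=0 y_2=-2
S(3/2) = -1/20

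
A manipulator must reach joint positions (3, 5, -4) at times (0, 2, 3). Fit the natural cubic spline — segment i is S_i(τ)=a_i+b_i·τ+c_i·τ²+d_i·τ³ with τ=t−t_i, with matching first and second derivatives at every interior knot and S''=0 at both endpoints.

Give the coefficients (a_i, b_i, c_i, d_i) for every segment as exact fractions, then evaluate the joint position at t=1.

  seg 0: a=3 b=13/3 c=0 d=-5/6
  seg 1: a=5 b=-17/3 c=-5 d=5/3
S(1) = 13/2

Δ: Δ0=1, Δ1=-9
row 1: diag=6, rhs=-60; c'=1/6, d'=-10
back: M1=-10
M: M0=0, M1=-10, M2=0
seg 0: a=3, c=M0/2=0, d=(M1−M0)/(6·2)=-5/6, b=Δ0−h0·(2M0+M1)/6=13/3
seg 1: a=5, c=M1/2=-5, d=(M2−M1)/(6·1)=5/3, b=Δ1−h1·(2M1+M2)/6=-17/3
t_q=1 → seg 0, τ=1; S=3+13/3·τ+0·τ²+-5/6·τ³=13/2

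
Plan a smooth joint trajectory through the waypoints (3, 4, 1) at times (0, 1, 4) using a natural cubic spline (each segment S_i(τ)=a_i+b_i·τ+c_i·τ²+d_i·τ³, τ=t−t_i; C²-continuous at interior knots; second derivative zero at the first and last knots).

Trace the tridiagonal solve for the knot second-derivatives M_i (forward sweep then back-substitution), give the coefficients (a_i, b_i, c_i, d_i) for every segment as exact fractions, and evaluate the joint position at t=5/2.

Δ: Δ0=1, Δ1=-1
row 1: diag=8, rhs=-12; c'=3/8, d'=-3/2
back: M1=-3/2
M: M0=0, M1=-3/2, M2=0
seg 0: a=3, c=M0/2=0, d=(M1−M0)/(6·1)=-1/4, b=Δ0−h0·(2M0+M1)/6=5/4
seg 1: a=4, c=M1/2=-3/4, d=(M2−M1)/(6·3)=1/12, b=Δ1−h1·(2M1+M2)/6=1/2
t_q=5/2 → seg 1, τ=3/2; S=4+1/2·τ+-3/4·τ²+1/12·τ³=107/32

  seg 0: a=3 b=5/4 c=0 d=-1/4
  seg 1: a=4 b=1/2 c=-3/4 d=1/12
S(5/2) = 107/32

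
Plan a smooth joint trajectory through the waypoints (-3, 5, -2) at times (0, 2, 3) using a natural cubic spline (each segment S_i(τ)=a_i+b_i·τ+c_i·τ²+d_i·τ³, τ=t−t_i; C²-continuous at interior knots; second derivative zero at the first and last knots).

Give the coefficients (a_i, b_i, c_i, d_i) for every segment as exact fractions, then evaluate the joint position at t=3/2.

Δ: Δ0=4, Δ1=-7
row 1: diag=6, rhs=-66; c'=1/6, d'=-11
back: M1=-11
M: M0=0, M1=-11, M2=0
seg 0: a=-3, c=M0/2=0, d=(M1−M0)/(6·2)=-11/12, b=Δ0−h0·(2M0+M1)/6=23/3
seg 1: a=5, c=M1/2=-11/2, d=(M2−M1)/(6·1)=11/6, b=Δ1−h1·(2M1+M2)/6=-10/3
t_q=3/2 → seg 0, τ=3/2; S=-3+23/3·τ+0·τ²+-11/12·τ³=173/32

  seg 0: a=-3 b=23/3 c=0 d=-11/12
  seg 1: a=5 b=-10/3 c=-11/2 d=11/6
S(3/2) = 173/32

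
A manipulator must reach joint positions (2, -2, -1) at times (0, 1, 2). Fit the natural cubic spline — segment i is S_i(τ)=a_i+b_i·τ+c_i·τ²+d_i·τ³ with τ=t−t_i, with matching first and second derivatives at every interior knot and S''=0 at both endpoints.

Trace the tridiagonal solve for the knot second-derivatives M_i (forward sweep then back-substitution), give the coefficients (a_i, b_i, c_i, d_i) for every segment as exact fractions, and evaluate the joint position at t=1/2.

  seg 0: a=2 b=-21/4 c=0 d=5/4
  seg 1: a=-2 b=-3/2 c=15/4 d=-5/4
S(1/2) = -15/32

Δ: Δ0=-4, Δ1=1
row 1: diag=4, rhs=30; c'=1/4, d'=15/2
back: M1=15/2
M: M0=0, M1=15/2, M2=0
seg 0: a=2, c=M0/2=0, d=(M1−M0)/(6·1)=5/4, b=Δ0−h0·(2M0+M1)/6=-21/4
seg 1: a=-2, c=M1/2=15/4, d=(M2−M1)/(6·1)=-5/4, b=Δ1−h1·(2M1+M2)/6=-3/2
t_q=1/2 → seg 0, τ=1/2; S=2+-21/4·τ+0·τ²+5/4·τ³=-15/32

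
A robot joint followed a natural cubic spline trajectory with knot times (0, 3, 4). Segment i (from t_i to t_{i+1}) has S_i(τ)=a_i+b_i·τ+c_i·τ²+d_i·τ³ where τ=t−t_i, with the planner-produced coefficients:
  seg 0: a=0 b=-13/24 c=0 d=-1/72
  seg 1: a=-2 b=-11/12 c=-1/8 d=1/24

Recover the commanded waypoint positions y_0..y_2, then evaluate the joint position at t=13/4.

y_0 = S_0(0) = a_0 = 0
y_1 = S_1(0) = a_1 = -2
y_2 = S_1(1) = -3
t_q=13/4 is in segment 1 (τ=1/4); S_1(τ)=-1145/512

y_0=0 y_1=-2 y_2=-3
S(13/4) = -1145/512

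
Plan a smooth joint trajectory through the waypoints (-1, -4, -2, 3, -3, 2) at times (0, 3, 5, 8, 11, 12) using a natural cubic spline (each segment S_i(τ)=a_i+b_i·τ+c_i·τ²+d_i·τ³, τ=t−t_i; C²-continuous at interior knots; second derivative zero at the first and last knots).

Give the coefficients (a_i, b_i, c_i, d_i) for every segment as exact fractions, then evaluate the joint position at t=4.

Δ: Δ0=-1, Δ1=1, Δ2=5/3, Δ3=-2, Δ4=5
row 1: diag=10, rhs=12; c'=1/5, d'=6/5
row 2: denom=10−2·1/5=48/5; d'=(4−2·6/5)/(48/5)=1/6
row 3: denom=12−3·5/16=177/16; d'=(-22−3·1/6)/(177/16)=-120/59
row 4: denom=8−3·16/59=424/59; d'=(42−3·-120/59)/(424/59)=1419/212
back: M4=1419/212
back: M3=-120/59−16/59·1419/212=-204/53
back: M2=1/6−5/16·-204/53=871/636
back: M1=6/5−1/5·871/636=589/636
M: M0=0, M1=589/636, M2=871/636, M3=-204/53, M4=1419/212, M5=0
seg 0: a=-1, c=M0/2=0, d=(M1−M0)/(6·3)=589/11448, b=Δ0−h0·(2M0+M1)/6=-1861/1272
seg 1: a=-4, c=M1/2=589/1272, d=(M2−M1)/(6·2)=47/1272, b=Δ1−h1·(2M1+M2)/6=-47/636
seg 2: a=-2, c=M2/2=871/1272, d=(M3−M2)/(6·3)=-3319/11448, b=Δ2−h2·(2M2+M3)/6=471/212
seg 3: a=3, c=M3/2=-102/53, d=(M4−M3)/(6·3)=745/1272, b=Δ3−h3·(2M3+M4)/6=-635/424
seg 4: a=-3, c=M4/2=1419/424, d=(M5−M4)/(6·1)=-473/424, b=Δ4−h4·(2M4+M5)/6=587/212
t_q=4 → seg 1, τ=1; S=-4+-47/636·τ+589/1272·τ²+47/1272·τ³=-2273/636

  seg 0: a=-1 b=-1861/1272 c=0 d=589/11448
  seg 1: a=-4 b=-47/636 c=589/1272 d=47/1272
  seg 2: a=-2 b=471/212 c=871/1272 d=-3319/11448
  seg 3: a=3 b=-635/424 c=-102/53 d=745/1272
  seg 4: a=-3 b=587/212 c=1419/424 d=-473/424
S(4) = -2273/636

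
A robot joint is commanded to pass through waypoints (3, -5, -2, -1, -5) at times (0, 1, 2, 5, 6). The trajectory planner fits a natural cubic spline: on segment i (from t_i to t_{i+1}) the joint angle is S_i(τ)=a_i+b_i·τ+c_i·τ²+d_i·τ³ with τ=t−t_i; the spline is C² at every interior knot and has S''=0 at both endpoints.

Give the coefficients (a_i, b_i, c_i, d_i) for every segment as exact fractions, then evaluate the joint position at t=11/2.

Δ: Δ0=-8, Δ1=3, Δ2=1/3, Δ3=-4
row 1: diag=4, rhs=66; c'=1/4, d'=33/2
row 2: denom=8−1·1/4=31/4; d'=(-16−1·33/2)/(31/4)=-130/31
row 3: denom=8−3·12/31=212/31; d'=(-26−3·-130/31)/(212/31)=-104/53
back: M3=-104/53
back: M2=-130/31−12/31·-104/53=-182/53
back: M1=33/2−1/4·-182/53=920/53
M: M0=0, M1=920/53, M2=-182/53, M3=-104/53, M4=0
seg 0: a=3, c=M0/2=0, d=(M1−M0)/(6·1)=460/159, b=Δ0−h0·(2M0+M1)/6=-1732/159
seg 1: a=-5, c=M1/2=460/53, d=(M2−M1)/(6·1)=-551/159, b=Δ1−h1·(2M1+M2)/6=-352/159
seg 2: a=-2, c=M2/2=-91/53, d=(M3−M2)/(6·3)=13/159, b=Δ2−h2·(2M2+M3)/6=755/159
seg 3: a=-1, c=M3/2=-52/53, d=(M4−M3)/(6·1)=52/159, b=Δ3−h3·(2M3+M4)/6=-532/159
t_q=11/2 → seg 3, τ=1/2; S=-1+-532/159·τ+-52/53·τ²+52/159·τ³=-305/106

  seg 0: a=3 b=-1732/159 c=0 d=460/159
  seg 1: a=-5 b=-352/159 c=460/53 d=-551/159
  seg 2: a=-2 b=755/159 c=-91/53 d=13/159
  seg 3: a=-1 b=-532/159 c=-52/53 d=52/159
S(11/2) = -305/106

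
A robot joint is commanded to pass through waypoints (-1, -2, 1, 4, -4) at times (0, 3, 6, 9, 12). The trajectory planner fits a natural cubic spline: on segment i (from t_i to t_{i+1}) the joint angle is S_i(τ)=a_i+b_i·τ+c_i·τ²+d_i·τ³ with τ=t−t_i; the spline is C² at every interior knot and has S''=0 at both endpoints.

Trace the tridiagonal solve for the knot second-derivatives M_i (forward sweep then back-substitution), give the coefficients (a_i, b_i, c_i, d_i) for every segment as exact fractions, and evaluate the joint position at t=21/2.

  seg 0: a=-1 b=-5/8 c=0 d=7/216
  seg 1: a=-2 b=1/4 c=7/24 d=-1/72
  seg 2: a=1 b=13/8 c=1/6 d=-1/8
  seg 3: a=4 b=-3/4 c=-23/24 d=23/216
S(21/2) = 69/64

Δ: Δ0=-1/3, Δ1=1, Δ2=1, Δ3=-8/3
row 1: diag=12, rhs=8; c'=1/4, d'=2/3
row 2: denom=12−3·1/4=45/4; d'=(0−3·2/3)/(45/4)=-8/45
row 3: denom=12−3·4/15=56/5; d'=(-22−3·-8/45)/(56/5)=-23/12
back: M3=-23/12
back: M2=-8/45−4/15·-23/12=1/3
back: M1=2/3−1/4·1/3=7/12
M: M0=0, M1=7/12, M2=1/3, M3=-23/12, M4=0
seg 0: a=-1, c=M0/2=0, d=(M1−M0)/(6·3)=7/216, b=Δ0−h0·(2M0+M1)/6=-5/8
seg 1: a=-2, c=M1/2=7/24, d=(M2−M1)/(6·3)=-1/72, b=Δ1−h1·(2M1+M2)/6=1/4
seg 2: a=1, c=M2/2=1/6, d=(M3−M2)/(6·3)=-1/8, b=Δ2−h2·(2M2+M3)/6=13/8
seg 3: a=4, c=M3/2=-23/24, d=(M4−M3)/(6·3)=23/216, b=Δ3−h3·(2M3+M4)/6=-3/4
t_q=21/2 → seg 3, τ=3/2; S=4+-3/4·τ+-23/24·τ²+23/216·τ³=69/64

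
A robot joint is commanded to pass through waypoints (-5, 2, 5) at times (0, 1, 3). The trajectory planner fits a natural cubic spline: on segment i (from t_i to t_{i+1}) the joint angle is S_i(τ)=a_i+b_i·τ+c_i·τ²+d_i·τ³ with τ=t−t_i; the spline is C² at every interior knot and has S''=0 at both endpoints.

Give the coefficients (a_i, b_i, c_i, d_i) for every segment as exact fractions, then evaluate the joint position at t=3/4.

Δ: Δ0=7, Δ1=3/2
row 1: diag=6, rhs=-33; c'=1/3, d'=-11/2
back: M1=-11/2
M: M0=0, M1=-11/2, M2=0
seg 0: a=-5, c=M0/2=0, d=(M1−M0)/(6·1)=-11/12, b=Δ0−h0·(2M0+M1)/6=95/12
seg 1: a=2, c=M1/2=-11/4, d=(M2−M1)/(6·2)=11/24, b=Δ1−h1·(2M1+M2)/6=31/6
t_q=3/4 → seg 0, τ=3/4; S=-5+95/12·τ+0·τ²+-11/12·τ³=141/256

  seg 0: a=-5 b=95/12 c=0 d=-11/12
  seg 1: a=2 b=31/6 c=-11/4 d=11/24
S(3/4) = 141/256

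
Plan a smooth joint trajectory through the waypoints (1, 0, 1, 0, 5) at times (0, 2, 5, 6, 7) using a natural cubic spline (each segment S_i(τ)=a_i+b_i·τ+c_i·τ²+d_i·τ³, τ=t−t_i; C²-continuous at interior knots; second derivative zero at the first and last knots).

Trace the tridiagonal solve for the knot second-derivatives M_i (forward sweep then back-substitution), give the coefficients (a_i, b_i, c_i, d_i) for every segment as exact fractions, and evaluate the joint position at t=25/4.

  seg 0: a=1 b=-385/411 c=0 d=359/3288
  seg 1: a=0 b=307/822 c=359/548 d=-1099/4932
  seg 2: a=1 b=-2815/1644 c=-185/137 d=3391/1644
  seg 3: a=0 b=1459/822 c=2651/548 d=-2651/1644
S(25/4) = 25283/35072

Δ: Δ0=-1/2, Δ1=1/3, Δ2=-1, Δ3=5
row 1: diag=10, rhs=5; c'=3/10, d'=1/2
row 2: denom=8−3·3/10=71/10; d'=(-8−3·1/2)/(71/10)=-95/71
row 3: denom=4−1·10/71=274/71; d'=(36−1·-95/71)/(274/71)=2651/274
back: M3=2651/274
back: M2=-95/71−10/71·2651/274=-370/137
back: M1=1/2−3/10·-370/137=359/274
M: M0=0, M1=359/274, M2=-370/137, M3=2651/274, M4=0
seg 0: a=1, c=M0/2=0, d=(M1−M0)/(6·2)=359/3288, b=Δ0−h0·(2M0+M1)/6=-385/411
seg 1: a=0, c=M1/2=359/548, d=(M2−M1)/(6·3)=-1099/4932, b=Δ1−h1·(2M1+M2)/6=307/822
seg 2: a=1, c=M2/2=-185/137, d=(M3−M2)/(6·1)=3391/1644, b=Δ2−h2·(2M2+M3)/6=-2815/1644
seg 3: a=0, c=M3/2=2651/548, d=(M4−M3)/(6·1)=-2651/1644, b=Δ3−h3·(2M3+M4)/6=1459/822
t_q=25/4 → seg 3, τ=1/4; S=0+1459/822·τ+2651/548·τ²+-2651/1644·τ³=25283/35072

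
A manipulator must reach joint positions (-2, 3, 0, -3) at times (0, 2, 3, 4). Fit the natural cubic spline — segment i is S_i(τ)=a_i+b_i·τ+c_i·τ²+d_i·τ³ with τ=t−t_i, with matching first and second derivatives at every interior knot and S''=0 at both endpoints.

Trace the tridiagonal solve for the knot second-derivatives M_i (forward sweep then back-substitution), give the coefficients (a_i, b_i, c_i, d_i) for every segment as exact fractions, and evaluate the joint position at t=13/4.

  seg 0: a=-2 b=203/46 c=0 d=-11/23
  seg 1: a=3 b=-61/46 c=-66/23 d=55/46
  seg 2: a=0 b=-80/23 c=33/46 d=-11/46
S(13/4) = -2439/2944

Δ: Δ0=5/2, Δ1=-3, Δ2=-3
row 1: diag=6, rhs=-33; c'=1/6, d'=-11/2
row 2: denom=4−1·1/6=23/6; d'=(0−1·-11/2)/(23/6)=33/23
back: M2=33/23
back: M1=-11/2−1/6·33/23=-132/23
M: M0=0, M1=-132/23, M2=33/23, M3=0
seg 0: a=-2, c=M0/2=0, d=(M1−M0)/(6·2)=-11/23, b=Δ0−h0·(2M0+M1)/6=203/46
seg 1: a=3, c=M1/2=-66/23, d=(M2−M1)/(6·1)=55/46, b=Δ1−h1·(2M1+M2)/6=-61/46
seg 2: a=0, c=M2/2=33/46, d=(M3−M2)/(6·1)=-11/46, b=Δ2−h2·(2M2+M3)/6=-80/23
t_q=13/4 → seg 2, τ=1/4; S=0+-80/23·τ+33/46·τ²+-11/46·τ³=-2439/2944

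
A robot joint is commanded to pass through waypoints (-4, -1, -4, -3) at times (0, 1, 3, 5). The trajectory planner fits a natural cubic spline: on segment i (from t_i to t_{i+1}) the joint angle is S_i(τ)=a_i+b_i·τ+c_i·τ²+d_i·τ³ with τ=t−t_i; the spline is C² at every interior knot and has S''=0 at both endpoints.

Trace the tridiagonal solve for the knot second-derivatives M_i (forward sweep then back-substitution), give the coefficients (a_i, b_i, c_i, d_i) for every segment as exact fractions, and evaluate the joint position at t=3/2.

  seg 0: a=-4 b=43/11 c=0 d=-10/11
  seg 1: a=-1 b=13/11 c=-30/11 d=61/88
  seg 2: a=-4 b=-31/22 c=63/44 d=-21/88
S(3/2) = -707/704

Δ: Δ0=3, Δ1=-3/2, Δ2=1/2
row 1: diag=6, rhs=-27; c'=1/3, d'=-9/2
row 2: denom=8−2·1/3=22/3; d'=(12−2·-9/2)/(22/3)=63/22
back: M2=63/22
back: M1=-9/2−1/3·63/22=-60/11
M: M0=0, M1=-60/11, M2=63/22, M3=0
seg 0: a=-4, c=M0/2=0, d=(M1−M0)/(6·1)=-10/11, b=Δ0−h0·(2M0+M1)/6=43/11
seg 1: a=-1, c=M1/2=-30/11, d=(M2−M1)/(6·2)=61/88, b=Δ1−h1·(2M1+M2)/6=13/11
seg 2: a=-4, c=M2/2=63/44, d=(M3−M2)/(6·2)=-21/88, b=Δ2−h2·(2M2+M3)/6=-31/22
t_q=3/2 → seg 1, τ=1/2; S=-1+13/11·τ+-30/11·τ²+61/88·τ³=-707/704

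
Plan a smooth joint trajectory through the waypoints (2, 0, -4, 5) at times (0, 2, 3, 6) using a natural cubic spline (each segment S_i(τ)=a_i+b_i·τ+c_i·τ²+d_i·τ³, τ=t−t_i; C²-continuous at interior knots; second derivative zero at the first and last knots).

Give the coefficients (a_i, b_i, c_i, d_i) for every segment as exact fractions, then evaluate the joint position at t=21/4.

  seg 0: a=2 b=15/47 c=0 d=-31/94
  seg 1: a=0 b=-171/47 c=-93/47 d=76/47
  seg 2: a=-4 b=-129/47 c=135/47 d=-15/47
S(21/4) = 2197/3008

Δ: Δ0=-1, Δ1=-4, Δ2=3
row 1: diag=6, rhs=-18; c'=1/6, d'=-3
row 2: denom=8−1·1/6=47/6; d'=(42−1·-3)/(47/6)=270/47
back: M2=270/47
back: M1=-3−1/6·270/47=-186/47
M: M0=0, M1=-186/47, M2=270/47, M3=0
seg 0: a=2, c=M0/2=0, d=(M1−M0)/(6·2)=-31/94, b=Δ0−h0·(2M0+M1)/6=15/47
seg 1: a=0, c=M1/2=-93/47, d=(M2−M1)/(6·1)=76/47, b=Δ1−h1·(2M1+M2)/6=-171/47
seg 2: a=-4, c=M2/2=135/47, d=(M3−M2)/(6·3)=-15/47, b=Δ2−h2·(2M2+M3)/6=-129/47
t_q=21/4 → seg 2, τ=9/4; S=-4+-129/47·τ+135/47·τ²+-15/47·τ³=2197/3008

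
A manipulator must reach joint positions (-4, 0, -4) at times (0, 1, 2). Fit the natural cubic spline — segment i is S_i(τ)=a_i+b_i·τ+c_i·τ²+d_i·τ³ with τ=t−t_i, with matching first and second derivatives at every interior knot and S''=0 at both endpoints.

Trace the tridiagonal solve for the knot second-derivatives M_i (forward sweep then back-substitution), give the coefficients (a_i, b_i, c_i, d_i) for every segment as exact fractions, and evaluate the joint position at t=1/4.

  seg 0: a=-4 b=6 c=0 d=-2
  seg 1: a=0 b=0 c=-6 d=2
S(1/4) = -81/32

Δ: Δ0=4, Δ1=-4
row 1: diag=4, rhs=-48; c'=1/4, d'=-12
back: M1=-12
M: M0=0, M1=-12, M2=0
seg 0: a=-4, c=M0/2=0, d=(M1−M0)/(6·1)=-2, b=Δ0−h0·(2M0+M1)/6=6
seg 1: a=0, c=M1/2=-6, d=(M2−M1)/(6·1)=2, b=Δ1−h1·(2M1+M2)/6=0
t_q=1/4 → seg 0, τ=1/4; S=-4+6·τ+0·τ²+-2·τ³=-81/32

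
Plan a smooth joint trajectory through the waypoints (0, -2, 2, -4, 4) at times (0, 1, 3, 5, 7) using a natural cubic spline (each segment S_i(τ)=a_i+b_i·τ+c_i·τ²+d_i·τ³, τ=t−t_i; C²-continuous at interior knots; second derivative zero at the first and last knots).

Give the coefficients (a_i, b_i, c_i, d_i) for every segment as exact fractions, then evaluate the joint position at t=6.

  seg 0: a=0 b=-251/82 c=0 d=87/82
  seg 1: a=-2 b=5/41 c=261/82 d=-46/41
  seg 2: a=2 b=-25/41 c=-291/82 d=193/164
  seg 3: a=-4 b=-28/41 c=144/41 d=-24/41
S(6) = -72/41

Δ: Δ0=-2, Δ1=2, Δ2=-3, Δ3=4
row 1: diag=6, rhs=24; c'=1/3, d'=4
row 2: denom=8−2·1/3=22/3; d'=(-30−2·4)/(22/3)=-57/11
row 3: denom=8−2·3/11=82/11; d'=(42−2·-57/11)/(82/11)=288/41
back: M3=288/41
back: M2=-57/11−3/11·288/41=-291/41
back: M1=4−1/3·-291/41=261/41
M: M0=0, M1=261/41, M2=-291/41, M3=288/41, M4=0
seg 0: a=0, c=M0/2=0, d=(M1−M0)/(6·1)=87/82, b=Δ0−h0·(2M0+M1)/6=-251/82
seg 1: a=-2, c=M1/2=261/82, d=(M2−M1)/(6·2)=-46/41, b=Δ1−h1·(2M1+M2)/6=5/41
seg 2: a=2, c=M2/2=-291/82, d=(M3−M2)/(6·2)=193/164, b=Δ2−h2·(2M2+M3)/6=-25/41
seg 3: a=-4, c=M3/2=144/41, d=(M4−M3)/(6·2)=-24/41, b=Δ3−h3·(2M3+M4)/6=-28/41
t_q=6 → seg 3, τ=1; S=-4+-28/41·τ+144/41·τ²+-24/41·τ³=-72/41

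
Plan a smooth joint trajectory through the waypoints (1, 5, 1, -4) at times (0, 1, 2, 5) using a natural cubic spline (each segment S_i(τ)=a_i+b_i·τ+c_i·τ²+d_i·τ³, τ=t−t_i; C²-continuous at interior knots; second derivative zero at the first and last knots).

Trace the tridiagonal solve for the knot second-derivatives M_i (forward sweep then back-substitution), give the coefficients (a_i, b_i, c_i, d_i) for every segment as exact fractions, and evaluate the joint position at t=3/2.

  seg 0: a=1 b=571/93 c=0 d=-199/93
  seg 1: a=5 b=-26/93 c=-199/31 d=251/93
  seg 2: a=1 b=-467/93 c=52/31 d=-52/279
S(3/2) = 891/248

Δ: Δ0=4, Δ1=-4, Δ2=-5/3
row 1: diag=4, rhs=-48; c'=1/4, d'=-12
row 2: denom=8−1·1/4=31/4; d'=(14−1·-12)/(31/4)=104/31
back: M2=104/31
back: M1=-12−1/4·104/31=-398/31
M: M0=0, M1=-398/31, M2=104/31, M3=0
seg 0: a=1, c=M0/2=0, d=(M1−M0)/(6·1)=-199/93, b=Δ0−h0·(2M0+M1)/6=571/93
seg 1: a=5, c=M1/2=-199/31, d=(M2−M1)/(6·1)=251/93, b=Δ1−h1·(2M1+M2)/6=-26/93
seg 2: a=1, c=M2/2=52/31, d=(M3−M2)/(6·3)=-52/279, b=Δ2−h2·(2M2+M3)/6=-467/93
t_q=3/2 → seg 1, τ=1/2; S=5+-26/93·τ+-199/31·τ²+251/93·τ³=891/248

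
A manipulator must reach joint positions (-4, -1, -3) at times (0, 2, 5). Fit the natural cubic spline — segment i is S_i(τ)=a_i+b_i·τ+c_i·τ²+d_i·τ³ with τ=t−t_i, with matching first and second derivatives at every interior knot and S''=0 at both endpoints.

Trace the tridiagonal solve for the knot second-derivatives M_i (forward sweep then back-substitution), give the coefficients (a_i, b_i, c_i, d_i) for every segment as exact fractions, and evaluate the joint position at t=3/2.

Δ: Δ0=3/2, Δ1=-2/3
row 1: diag=10, rhs=-13; c'=3/10, d'=-13/10
back: M1=-13/10
M: M0=0, M1=-13/10, M2=0
seg 0: a=-4, c=M0/2=0, d=(M1−M0)/(6·2)=-13/120, b=Δ0−h0·(2M0+M1)/6=29/15
seg 1: a=-1, c=M1/2=-13/20, d=(M2−M1)/(6·3)=13/180, b=Δ1−h1·(2M1+M2)/6=19/30
t_q=3/2 → seg 0, τ=3/2; S=-4+29/15·τ+0·τ²+-13/120·τ³=-469/320

  seg 0: a=-4 b=29/15 c=0 d=-13/120
  seg 1: a=-1 b=19/30 c=-13/20 d=13/180
S(3/2) = -469/320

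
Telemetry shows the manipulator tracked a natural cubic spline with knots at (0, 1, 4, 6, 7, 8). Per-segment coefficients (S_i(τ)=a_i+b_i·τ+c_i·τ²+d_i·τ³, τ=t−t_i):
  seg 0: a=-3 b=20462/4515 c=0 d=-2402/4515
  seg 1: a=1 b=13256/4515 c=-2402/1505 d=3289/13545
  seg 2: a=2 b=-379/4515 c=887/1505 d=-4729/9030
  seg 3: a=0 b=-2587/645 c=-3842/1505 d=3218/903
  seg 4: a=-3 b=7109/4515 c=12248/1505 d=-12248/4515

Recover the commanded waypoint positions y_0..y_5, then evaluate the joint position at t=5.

y_0 = S_0(0) = a_0 = -3
y_1 = S_1(0) = a_1 = 1
y_2 = S_2(0) = a_2 = 2
y_3 = S_3(0) = a_3 = 0
y_4 = S_4(0) = a_4 = -3
y_5 = S_4(1) = 4
t_q=5 is in segment 2 (τ=1); S_2(τ)=1193/602

y_0=-3 y_1=1 y_2=2 y_3=0 y_4=-3 y_5=4
S(5) = 1193/602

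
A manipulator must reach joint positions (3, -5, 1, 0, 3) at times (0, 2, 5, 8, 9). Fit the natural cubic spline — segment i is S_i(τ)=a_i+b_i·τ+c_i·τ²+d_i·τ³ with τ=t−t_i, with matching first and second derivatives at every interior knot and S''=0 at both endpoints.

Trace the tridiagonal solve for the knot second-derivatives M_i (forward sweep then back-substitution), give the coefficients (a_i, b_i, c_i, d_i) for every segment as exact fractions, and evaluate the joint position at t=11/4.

  seg 0: a=3 b=-116/21 c=0 d=8/21
  seg 1: a=-5 b=-20/21 c=16/7 d=-82/189
  seg 2: a=1 b=22/21 c=-34/21 d=73/189
  seg 3: a=0 b=37/21 c=13/7 d=-13/21
S(11/4) = -1033/224

Δ: Δ0=-4, Δ1=2, Δ2=-1/3, Δ3=3
row 1: diag=10, rhs=36; c'=3/10, d'=18/5
row 2: denom=12−3·3/10=111/10; d'=(-14−3·18/5)/(111/10)=-248/111
row 3: denom=8−3·10/37=266/37; d'=(20−3·-248/111)/(266/37)=26/7
back: M3=26/7
back: M2=-248/111−10/37·26/7=-68/21
back: M1=18/5−3/10·-68/21=32/7
M: M0=0, M1=32/7, M2=-68/21, M3=26/7, M4=0
seg 0: a=3, c=M0/2=0, d=(M1−M0)/(6·2)=8/21, b=Δ0−h0·(2M0+M1)/6=-116/21
seg 1: a=-5, c=M1/2=16/7, d=(M2−M1)/(6·3)=-82/189, b=Δ1−h1·(2M1+M2)/6=-20/21
seg 2: a=1, c=M2/2=-34/21, d=(M3−M2)/(6·3)=73/189, b=Δ2−h2·(2M2+M3)/6=22/21
seg 3: a=0, c=M3/2=13/7, d=(M4−M3)/(6·1)=-13/21, b=Δ3−h3·(2M3+M4)/6=37/21
t_q=11/4 → seg 1, τ=3/4; S=-5+-20/21·τ+16/7·τ²+-82/189·τ³=-1033/224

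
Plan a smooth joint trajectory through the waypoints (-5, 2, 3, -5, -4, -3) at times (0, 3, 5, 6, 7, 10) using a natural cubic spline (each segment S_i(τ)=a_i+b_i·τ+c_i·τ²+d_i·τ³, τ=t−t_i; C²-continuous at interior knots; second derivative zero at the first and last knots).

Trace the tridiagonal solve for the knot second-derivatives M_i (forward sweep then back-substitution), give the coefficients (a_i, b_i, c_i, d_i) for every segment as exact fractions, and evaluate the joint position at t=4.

Δ: Δ0=7/3, Δ1=1/2, Δ2=-8, Δ3=1, Δ4=1/3
row 1: diag=10, rhs=-11; c'=1/5, d'=-11/10
row 2: denom=6−2·1/5=28/5; d'=(-51−2·-11/10)/(28/5)=-61/7
row 3: denom=4−1·5/28=107/28; d'=(54−1·-61/7)/(107/28)=1756/107
row 4: denom=8−1·28/107=828/107; d'=(-4−1·1756/107)/(828/107)=-182/69
back: M4=-182/69
back: M3=1756/107−28/107·-182/69=1180/69
back: M2=-61/7−5/28·1180/69=-812/69
back: M1=-11/10−1/5·-812/69=173/138
M: M0=0, M1=173/138, M2=-812/69, M3=1180/69, M4=-182/69, M5=0
seg 0: a=-5, c=M0/2=0, d=(M1−M0)/(6·3)=173/2484, b=Δ0−h0·(2M0+M1)/6=157/92
seg 1: a=2, c=M1/2=173/276, d=(M2−M1)/(6·2)=-599/552, b=Δ1−h1·(2M1+M2)/6=165/46
seg 2: a=3, c=M2/2=-406/69, d=(M3−M2)/(6·1)=332/69, b=Δ2−h2·(2M2+M3)/6=-478/69
seg 3: a=-5, c=M3/2=590/69, d=(M4−M3)/(6·1)=-227/69, b=Δ3−h3·(2M3+M4)/6=-98/23
seg 4: a=-4, c=M4/2=-91/69, d=(M5−M4)/(6·3)=91/621, b=Δ4−h4·(2M4+M5)/6=205/69
t_q=4 → seg 1, τ=1; S=2+165/46·τ+173/276·τ²+-599/552·τ³=2831/552

  seg 0: a=-5 b=157/92 c=0 d=173/2484
  seg 1: a=2 b=165/46 c=173/276 d=-599/552
  seg 2: a=3 b=-478/69 c=-406/69 d=332/69
  seg 3: a=-5 b=-98/23 c=590/69 d=-227/69
  seg 4: a=-4 b=205/69 c=-91/69 d=91/621
S(4) = 2831/552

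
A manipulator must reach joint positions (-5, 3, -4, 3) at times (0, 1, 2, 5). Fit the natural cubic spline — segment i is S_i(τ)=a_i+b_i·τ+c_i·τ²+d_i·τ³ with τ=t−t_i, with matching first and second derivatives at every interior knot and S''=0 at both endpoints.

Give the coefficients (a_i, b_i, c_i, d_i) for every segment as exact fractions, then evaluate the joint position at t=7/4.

  seg 0: a=-5 b=1132/93 c=0 d=-388/93
  seg 1: a=3 b=-32/93 c=-388/31 d=545/93
  seg 2: a=-4 b=-725/93 c=157/31 d=-157/279
S(7/4) = -3623/1984

Δ: Δ0=8, Δ1=-7, Δ2=7/3
row 1: diag=4, rhs=-90; c'=1/4, d'=-45/2
row 2: denom=8−1·1/4=31/4; d'=(56−1·-45/2)/(31/4)=314/31
back: M2=314/31
back: M1=-45/2−1/4·314/31=-776/31
M: M0=0, M1=-776/31, M2=314/31, M3=0
seg 0: a=-5, c=M0/2=0, d=(M1−M0)/(6·1)=-388/93, b=Δ0−h0·(2M0+M1)/6=1132/93
seg 1: a=3, c=M1/2=-388/31, d=(M2−M1)/(6·1)=545/93, b=Δ1−h1·(2M1+M2)/6=-32/93
seg 2: a=-4, c=M2/2=157/31, d=(M3−M2)/(6·3)=-157/279, b=Δ2−h2·(2M2+M3)/6=-725/93
t_q=7/4 → seg 1, τ=3/4; S=3+-32/93·τ+-388/31·τ²+545/93·τ³=-3623/1984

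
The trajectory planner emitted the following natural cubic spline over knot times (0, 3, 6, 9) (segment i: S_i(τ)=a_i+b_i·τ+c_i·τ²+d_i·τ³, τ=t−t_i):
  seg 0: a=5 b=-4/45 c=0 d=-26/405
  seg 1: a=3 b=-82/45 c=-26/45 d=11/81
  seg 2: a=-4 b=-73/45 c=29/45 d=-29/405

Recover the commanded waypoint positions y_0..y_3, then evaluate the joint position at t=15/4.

y_0=5 y_1=3 y_2=-4 y_3=-5
S(15/4) = 437/320

y_0 = S_0(0) = a_0 = 5
y_1 = S_1(0) = a_1 = 3
y_2 = S_2(0) = a_2 = -4
y_3 = S_2(3) = -5
t_q=15/4 is in segment 1 (τ=3/4); S_1(τ)=437/320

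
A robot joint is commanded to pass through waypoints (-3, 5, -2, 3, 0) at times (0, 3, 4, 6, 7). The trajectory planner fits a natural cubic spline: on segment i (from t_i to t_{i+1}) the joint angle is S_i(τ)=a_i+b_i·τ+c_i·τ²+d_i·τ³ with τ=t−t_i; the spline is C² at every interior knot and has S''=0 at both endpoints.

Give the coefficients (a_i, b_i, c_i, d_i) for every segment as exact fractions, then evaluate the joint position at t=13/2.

  seg 0: a=-3 b=2698/375 c=0 d=-566/1125
  seg 1: a=5 b=-2396/375 c=-566/125 d=1469/375
  seg 2: a=-2 b=-277/75 c=903/125 d=-6191/3000
  seg 3: a=3 b=329/750 c=-2579/500 d=2579/1500
S(13/2) = 8579/4000

Δ: Δ0=8/3, Δ1=-7, Δ2=5/2, Δ3=-3
row 1: diag=8, rhs=-58; c'=1/8, d'=-29/4
row 2: denom=6−1·1/8=47/8; d'=(57−1·-29/4)/(47/8)=514/47
row 3: denom=6−2·16/47=250/47; d'=(-33−2·514/47)/(250/47)=-2579/250
back: M3=-2579/250
back: M2=514/47−16/47·-2579/250=1806/125
back: M1=-29/4−1/8·1806/125=-1132/125
M: M0=0, M1=-1132/125, M2=1806/125, M3=-2579/250, M4=0
seg 0: a=-3, c=M0/2=0, d=(M1−M0)/(6·3)=-566/1125, b=Δ0−h0·(2M0+M1)/6=2698/375
seg 1: a=5, c=M1/2=-566/125, d=(M2−M1)/(6·1)=1469/375, b=Δ1−h1·(2M1+M2)/6=-2396/375
seg 2: a=-2, c=M2/2=903/125, d=(M3−M2)/(6·2)=-6191/3000, b=Δ2−h2·(2M2+M3)/6=-277/75
seg 3: a=3, c=M3/2=-2579/500, d=(M4−M3)/(6·1)=2579/1500, b=Δ3−h3·(2M3+M4)/6=329/750
t_q=13/2 → seg 3, τ=1/2; S=3+329/750·τ+-2579/500·τ²+2579/1500·τ³=8579/4000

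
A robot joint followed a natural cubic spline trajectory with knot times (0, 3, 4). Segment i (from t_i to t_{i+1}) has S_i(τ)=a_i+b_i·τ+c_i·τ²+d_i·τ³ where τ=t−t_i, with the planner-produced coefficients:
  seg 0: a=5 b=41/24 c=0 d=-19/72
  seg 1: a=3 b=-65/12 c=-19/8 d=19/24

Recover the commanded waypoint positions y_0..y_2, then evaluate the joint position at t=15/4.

y_0=5 y_1=3 y_2=-4
S(15/4) = -1057/512

y_0 = S_0(0) = a_0 = 5
y_1 = S_1(0) = a_1 = 3
y_2 = S_1(1) = -4
t_q=15/4 is in segment 1 (τ=3/4); S_1(τ)=-1057/512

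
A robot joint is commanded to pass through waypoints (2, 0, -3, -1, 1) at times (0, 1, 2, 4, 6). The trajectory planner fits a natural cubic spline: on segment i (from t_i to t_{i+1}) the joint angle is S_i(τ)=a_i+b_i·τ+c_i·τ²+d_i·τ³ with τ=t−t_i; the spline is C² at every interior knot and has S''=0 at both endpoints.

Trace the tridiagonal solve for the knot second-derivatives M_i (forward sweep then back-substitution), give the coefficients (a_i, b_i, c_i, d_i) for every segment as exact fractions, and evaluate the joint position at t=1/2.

  seg 0: a=2 b=-65/42 c=0 d=-19/42
  seg 1: a=0 b=-61/21 c=-19/14 d=53/42
  seg 2: a=-3 b=-11/6 c=17/7 d=-85/168
  seg 3: a=-1 b=38/21 c=-17/28 d=17/168
S(1/2) = 131/112

Δ: Δ0=-2, Δ1=-3, Δ2=1, Δ3=1
row 1: diag=4, rhs=-6; c'=1/4, d'=-3/2
row 2: denom=6−1·1/4=23/4; d'=(24−1·-3/2)/(23/4)=102/23
row 3: denom=8−2·8/23=168/23; d'=(0−2·102/23)/(168/23)=-17/14
back: M3=-17/14
back: M2=102/23−8/23·-17/14=34/7
back: M1=-3/2−1/4·34/7=-19/7
M: M0=0, M1=-19/7, M2=34/7, M3=-17/14, M4=0
seg 0: a=2, c=M0/2=0, d=(M1−M0)/(6·1)=-19/42, b=Δ0−h0·(2M0+M1)/6=-65/42
seg 1: a=0, c=M1/2=-19/14, d=(M2−M1)/(6·1)=53/42, b=Δ1−h1·(2M1+M2)/6=-61/21
seg 2: a=-3, c=M2/2=17/7, d=(M3−M2)/(6·2)=-85/168, b=Δ2−h2·(2M2+M3)/6=-11/6
seg 3: a=-1, c=M3/2=-17/28, d=(M4−M3)/(6·2)=17/168, b=Δ3−h3·(2M3+M4)/6=38/21
t_q=1/2 → seg 0, τ=1/2; S=2+-65/42·τ+0·τ²+-19/42·τ³=131/112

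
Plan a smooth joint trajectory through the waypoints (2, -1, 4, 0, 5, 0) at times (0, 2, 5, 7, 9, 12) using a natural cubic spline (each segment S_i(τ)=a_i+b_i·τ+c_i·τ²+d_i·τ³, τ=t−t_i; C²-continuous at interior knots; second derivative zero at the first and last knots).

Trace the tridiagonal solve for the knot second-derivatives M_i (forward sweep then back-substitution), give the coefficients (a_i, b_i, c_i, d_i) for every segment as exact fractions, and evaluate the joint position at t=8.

  seg 0: a=2 b=-8323/3258 c=0 d=859/3258
  seg 1: a=-1 b=1985/3258 c=859/543 d=-12017/29322
  seg 2: a=4 b=-1571/1629 c=-6863/3258 d=1294/1629
  seg 3: a=0 b=77/543 c=8665/3258 d=-9647/13032
  seg 4: a=5 b=6181/3258 c=-11611/6516 d=11611/58644
S(8) = 26861/13032

Δ: Δ0=-3/2, Δ1=5/3, Δ2=-2, Δ3=5/2, Δ4=-5/3
row 1: diag=10, rhs=19; c'=3/10, d'=19/10
row 2: denom=10−3·3/10=91/10; d'=(-22−3·19/10)/(91/10)=-277/91
row 3: denom=8−2·20/91=688/91; d'=(27−2·-277/91)/(688/91)=3011/688
row 4: denom=10−2·91/344=1629/172; d'=(-25−2·3011/688)/(1629/172)=-11611/3258
back: M4=-11611/3258
back: M3=3011/688−91/344·-11611/3258=8665/1629
back: M2=-277/91−20/91·8665/1629=-6863/1629
back: M1=19/10−3/10·-6863/1629=1718/543
M: M0=0, M1=1718/543, M2=-6863/1629, M3=8665/1629, M4=-11611/3258, M5=0
seg 0: a=2, c=M0/2=0, d=(M1−M0)/(6·2)=859/3258, b=Δ0−h0·(2M0+M1)/6=-8323/3258
seg 1: a=-1, c=M1/2=859/543, d=(M2−M1)/(6·3)=-12017/29322, b=Δ1−h1·(2M1+M2)/6=1985/3258
seg 2: a=4, c=M2/2=-6863/3258, d=(M3−M2)/(6·2)=1294/1629, b=Δ2−h2·(2M2+M3)/6=-1571/1629
seg 3: a=0, c=M3/2=8665/3258, d=(M4−M3)/(6·2)=-9647/13032, b=Δ3−h3·(2M3+M4)/6=77/543
seg 4: a=5, c=M4/2=-11611/6516, d=(M5−M4)/(6·3)=11611/58644, b=Δ4−h4·(2M4+M5)/6=6181/3258
t_q=8 → seg 3, τ=1; S=0+77/543·τ+8665/3258·τ²+-9647/13032·τ³=26861/13032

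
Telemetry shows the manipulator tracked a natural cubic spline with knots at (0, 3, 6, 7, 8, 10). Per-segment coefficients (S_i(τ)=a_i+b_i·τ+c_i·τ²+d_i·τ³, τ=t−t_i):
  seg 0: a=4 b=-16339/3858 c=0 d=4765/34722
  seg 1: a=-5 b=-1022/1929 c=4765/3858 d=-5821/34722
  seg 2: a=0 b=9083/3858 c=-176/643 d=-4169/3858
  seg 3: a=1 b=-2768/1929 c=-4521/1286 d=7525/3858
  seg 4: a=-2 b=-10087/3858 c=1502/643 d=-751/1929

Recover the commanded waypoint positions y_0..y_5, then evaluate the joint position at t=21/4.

y_0=4 y_1=-5 y_2=0 y_3=1 y_4=-2 y_5=-1
S(21/4) = -152179/82304

y_0 = S_0(0) = a_0 = 4
y_1 = S_1(0) = a_1 = -5
y_2 = S_2(0) = a_2 = 0
y_3 = S_3(0) = a_3 = 1
y_4 = S_4(0) = a_4 = -2
y_5 = S_4(2) = -1
t_q=21/4 is in segment 1 (τ=9/4); S_1(τ)=-152179/82304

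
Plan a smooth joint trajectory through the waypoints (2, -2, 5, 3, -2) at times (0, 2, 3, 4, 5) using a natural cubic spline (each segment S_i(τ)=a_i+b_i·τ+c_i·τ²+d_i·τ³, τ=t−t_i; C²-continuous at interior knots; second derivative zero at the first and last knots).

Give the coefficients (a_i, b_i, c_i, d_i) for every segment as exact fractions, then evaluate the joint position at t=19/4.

Δ: Δ0=-2, Δ1=7, Δ2=-2, Δ3=-5
row 1: diag=6, rhs=54; c'=1/6, d'=9
row 2: denom=4−1·1/6=23/6; d'=(-54−1·9)/(23/6)=-378/23
row 3: denom=4−1·6/23=86/23; d'=(-18−1·-378/23)/(86/23)=-18/43
back: M3=-18/43
back: M2=-378/23−6/23·-18/43=-702/43
back: M1=9−1/6·-702/43=504/43
M: M0=0, M1=504/43, M2=-702/43, M3=-18/43, M4=0
seg 0: a=2, c=M0/2=0, d=(M1−M0)/(6·2)=42/43, b=Δ0−h0·(2M0+M1)/6=-254/43
seg 1: a=-2, c=M1/2=252/43, d=(M2−M1)/(6·1)=-201/43, b=Δ1−h1·(2M1+M2)/6=250/43
seg 2: a=5, c=M2/2=-351/43, d=(M3−M2)/(6·1)=114/43, b=Δ2−h2·(2M2+M3)/6=151/43
seg 3: a=3, c=M3/2=-9/43, d=(M4−M3)/(6·1)=3/43, b=Δ3−h3·(2M3+M4)/6=-209/43
t_q=19/4 → seg 3, τ=3/4; S=3+-209/43·τ+-9/43·τ²+3/43·τ³=-2019/2752

  seg 0: a=2 b=-254/43 c=0 d=42/43
  seg 1: a=-2 b=250/43 c=252/43 d=-201/43
  seg 2: a=5 b=151/43 c=-351/43 d=114/43
  seg 3: a=3 b=-209/43 c=-9/43 d=3/43
S(19/4) = -2019/2752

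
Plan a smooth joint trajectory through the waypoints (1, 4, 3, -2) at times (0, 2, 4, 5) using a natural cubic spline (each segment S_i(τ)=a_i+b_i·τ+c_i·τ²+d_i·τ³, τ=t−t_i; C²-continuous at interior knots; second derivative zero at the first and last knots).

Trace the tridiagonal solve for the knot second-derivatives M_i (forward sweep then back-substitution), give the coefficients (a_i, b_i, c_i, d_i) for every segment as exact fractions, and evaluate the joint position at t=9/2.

Δ: Δ0=3/2, Δ1=-1/2, Δ2=-5
row 1: diag=8, rhs=-12; c'=1/4, d'=-3/2
row 2: denom=6−2·1/4=11/2; d'=(-27−2·-3/2)/(11/2)=-48/11
back: M2=-48/11
back: M1=-3/2−1/4·-48/11=-9/22
M: M0=0, M1=-9/22, M2=-48/11, M3=0
seg 0: a=1, c=M0/2=0, d=(M1−M0)/(6·2)=-3/88, b=Δ0−h0·(2M0+M1)/6=18/11
seg 1: a=4, c=M1/2=-9/44, d=(M2−M1)/(6·2)=-29/88, b=Δ1−h1·(2M1+M2)/6=27/22
seg 2: a=3, c=M2/2=-24/11, d=(M3−M2)/(6·1)=8/11, b=Δ2−h2·(2M2+M3)/6=-39/11
t_q=9/2 → seg 2, τ=1/2; S=3+-39/11·τ+-24/11·τ²+8/11·τ³=17/22

  seg 0: a=1 b=18/11 c=0 d=-3/88
  seg 1: a=4 b=27/22 c=-9/44 d=-29/88
  seg 2: a=3 b=-39/11 c=-24/11 d=8/11
S(9/2) = 17/22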